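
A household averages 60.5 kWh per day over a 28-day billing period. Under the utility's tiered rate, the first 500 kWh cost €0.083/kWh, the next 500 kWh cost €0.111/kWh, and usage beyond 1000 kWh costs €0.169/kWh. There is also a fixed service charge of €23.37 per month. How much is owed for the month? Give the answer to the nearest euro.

Usage = 60.5 kWh/day × 28 days = 1694 kWh
First 500 kWh × €0.083 = €41.50
Next 500 kWh × €0.111 = €55.50
Remaining 694 kWh × €0.169 = €117.29
Energy charge = €214.29; + service €23.37 = €237.66 ≈ €238

€238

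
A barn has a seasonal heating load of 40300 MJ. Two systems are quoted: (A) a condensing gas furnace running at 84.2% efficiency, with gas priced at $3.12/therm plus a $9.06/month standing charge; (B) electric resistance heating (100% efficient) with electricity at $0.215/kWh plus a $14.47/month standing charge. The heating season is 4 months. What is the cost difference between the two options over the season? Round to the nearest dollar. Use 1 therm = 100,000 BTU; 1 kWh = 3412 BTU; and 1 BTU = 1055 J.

Heat load = 40300 MJ = 40,300,000,000 J / 1055 = 38,199,052 BTU
Gas: input = 38,199,052 / 0.842 = 45,367,045 BTU = 453.7 therm → 453.7 × $3.12 = $1,415.45; + 4 × $9.06 standing = $1,451.69
Electric: 38,199,052 BTU / 3412 = 11,200 kWh → × $0.215 = $2,407.03; + 4 × $14.47 standing = $2,464.91
Difference = |$1,451.69 − $2,464.91| = $1,013.22 ≈ $1013

$1013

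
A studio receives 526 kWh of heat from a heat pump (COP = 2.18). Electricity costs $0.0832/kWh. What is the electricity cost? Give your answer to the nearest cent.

$20.07

Electrical input = 526 kWh / 2.18 = 241.3 kWh
Cost = 241.3 × $0.0832/kWh = $20.07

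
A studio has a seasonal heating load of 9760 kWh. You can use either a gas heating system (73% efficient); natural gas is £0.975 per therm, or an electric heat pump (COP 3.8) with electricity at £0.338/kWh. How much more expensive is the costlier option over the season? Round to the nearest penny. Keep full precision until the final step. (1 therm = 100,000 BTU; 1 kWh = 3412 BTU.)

Heat load = 9760 kWh × 3412 = 33,301,120 BTU
Gas: input = 33,301,120 / 0.73 = 45,617,973 BTU = 456.2 therm → 456.2 × £0.975 = £444.78
Heat pump: 33,301,120 BTU / 3412 = 9,760 kWh heat; / 3.8 = 2,568 kWh in → × £0.338 = £868.13
Difference = |£444.78 − £868.13| = £423.35

£423.35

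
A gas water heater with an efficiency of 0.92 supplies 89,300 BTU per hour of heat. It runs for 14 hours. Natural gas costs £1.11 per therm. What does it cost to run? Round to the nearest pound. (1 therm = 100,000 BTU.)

£15

Heat delivered = 89,300 BTU/h × 14 h = 1,250,200 BTU
Gas input = 1,250,200 / 0.92 = 1,358,913 BTU
= 1,358,913 / 100,000 = 13.59 therm
Cost = 13.59 × £1.11/therm = £15.08 ≈ £15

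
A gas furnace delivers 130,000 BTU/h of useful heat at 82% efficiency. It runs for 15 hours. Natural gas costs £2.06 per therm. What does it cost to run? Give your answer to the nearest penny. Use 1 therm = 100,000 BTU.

£48.99

Heat delivered = 130,000 BTU/h × 15 h = 1,950,000 BTU
Gas input = 1,950,000 / 0.82 = 2,378,049 BTU
= 2,378,049 / 100,000 = 23.78 therm
Cost = 23.78 × £2.06/therm = £48.99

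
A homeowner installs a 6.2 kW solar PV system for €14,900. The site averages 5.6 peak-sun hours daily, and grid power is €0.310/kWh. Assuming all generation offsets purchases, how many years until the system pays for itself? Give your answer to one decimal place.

3.8 years

Daily generation = 6.2 kW × 5.6 h = 34.72 kWh
Annual generation = 34.72 × 365 = 12673 kWh
Annual savings = 12673 × €0.310 = €3,928.57
Payback = €14,900 / €3,928.57 = 3.79 years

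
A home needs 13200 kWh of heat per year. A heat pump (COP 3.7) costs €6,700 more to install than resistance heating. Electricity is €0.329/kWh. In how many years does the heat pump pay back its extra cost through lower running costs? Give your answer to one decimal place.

2.1 years

Resistance: 13200 kWh × €0.329 = €4,342.80/yr
Heat pump: 13200 / 3.7 = 3568 kWh in → × €0.329 = €1,173.73/yr
Annual savings = €3,169.07
Payback = €6,700 / €3,169.07 = 2.11 years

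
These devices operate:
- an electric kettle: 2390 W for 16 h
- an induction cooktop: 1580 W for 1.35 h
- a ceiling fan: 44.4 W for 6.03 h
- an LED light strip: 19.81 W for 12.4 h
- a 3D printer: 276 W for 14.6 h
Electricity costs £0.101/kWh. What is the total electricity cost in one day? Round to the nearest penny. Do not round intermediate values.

electric kettle: 2390 W × 16 h = 38,240 Wh = 38.24 kWh
induction cooktop: 1580 W × 1.35 h = 2,133 Wh = 2.133 kWh
ceiling fan: 44.4 W × 6.03 h = 268 Wh = 0.2677 kWh
LED light strip: 19.81 W × 12.4 h = 246 Wh = 0.2456 kWh
3D printer: 276 W × 14.6 h = 4,030 Wh = 4.03 kWh
Total energy = 38.24 + 2.133 + 0.2677 + 0.2456 + 4.03 = 44.92 kWh
Cost = 44.92 kWh × £0.101 = £4.54

£4.54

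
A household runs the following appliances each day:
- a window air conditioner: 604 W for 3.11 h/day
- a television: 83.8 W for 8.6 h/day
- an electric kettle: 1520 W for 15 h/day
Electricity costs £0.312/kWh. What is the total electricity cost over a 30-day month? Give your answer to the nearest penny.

£237.74

window air conditioner: 604 W × 3.11 h × 30 d = 56,353 Wh = 56.35 kWh
television: 83.8 W × 8.6 h × 30 d = 21,620 Wh = 21.62 kWh
electric kettle: 1520 W × 15 h × 30 d = 684,000 Wh = 684 kWh
Total energy = 56.35 + 21.62 + 684 = 762 kWh
Cost = 762 kWh × £0.312 = £237.74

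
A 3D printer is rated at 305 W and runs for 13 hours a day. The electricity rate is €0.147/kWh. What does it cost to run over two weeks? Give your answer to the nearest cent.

Energy = 305 W × 13 h/day × 14 days = 55,510 Wh = 55.51 kWh
Cost = 55.51 kWh × €0.147/kWh = €8.16

€8.16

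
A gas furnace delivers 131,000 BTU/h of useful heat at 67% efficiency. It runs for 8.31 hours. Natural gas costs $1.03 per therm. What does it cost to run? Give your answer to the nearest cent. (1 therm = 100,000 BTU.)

$16.74

Heat delivered = 131,000 BTU/h × 8.31 h = 1,088,610 BTU
Gas input = 1,088,610 / 0.67 = 1,624,791 BTU
= 1,624,791 / 100,000 = 16.25 therm
Cost = 16.25 × $1.03/therm = $16.74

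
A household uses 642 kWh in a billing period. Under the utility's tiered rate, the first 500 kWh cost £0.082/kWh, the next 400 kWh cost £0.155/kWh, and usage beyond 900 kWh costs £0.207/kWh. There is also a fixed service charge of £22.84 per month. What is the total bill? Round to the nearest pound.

First 500 kWh × £0.082 = £41.00
Next 142 kWh × £0.155 = £22.01
Remaining tier: 0 kWh (not reached)
Energy charge = £63.01; + service £22.84 = £85.85 ≈ £86

£86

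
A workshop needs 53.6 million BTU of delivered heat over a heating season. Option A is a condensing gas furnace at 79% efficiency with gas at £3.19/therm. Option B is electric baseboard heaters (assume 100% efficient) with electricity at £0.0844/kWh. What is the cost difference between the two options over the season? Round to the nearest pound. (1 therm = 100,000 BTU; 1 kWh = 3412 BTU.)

£838

Heat load = 53.6 × 10⁶ BTU = 53,600,000 BTU
Gas: input = 53,600,000 / 0.79 = 67,848,101 BTU = 678.5 therm → 678.5 × £3.19 = £2,164.35
Electric: 53,600,000 BTU / 3412 = 15,710 kWh → × £0.0844 = £1,325.86
Difference = |£2,164.35 − £1,325.86| = £838.49 ≈ £838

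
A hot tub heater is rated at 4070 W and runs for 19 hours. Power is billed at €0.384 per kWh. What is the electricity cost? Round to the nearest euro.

€30

Energy = 4070 W × 19 h = 77,330 Wh = 77.33 kWh
Cost = 77.33 kWh × €0.384/kWh = €29.69 ≈ €30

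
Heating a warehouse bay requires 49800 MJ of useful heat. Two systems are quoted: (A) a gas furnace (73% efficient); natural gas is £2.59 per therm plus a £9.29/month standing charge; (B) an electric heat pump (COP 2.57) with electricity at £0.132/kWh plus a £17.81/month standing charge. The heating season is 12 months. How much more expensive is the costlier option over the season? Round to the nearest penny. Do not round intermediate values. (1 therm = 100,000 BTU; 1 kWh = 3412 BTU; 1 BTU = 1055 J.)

Heat load = 49800 MJ = 49,800,000,000 J / 1055 = 47,203,791 BTU
Gas: input = 47,203,791 / 0.73 = 64,662,728 BTU = 646.6 therm → 646.6 × £2.59 = £1,674.76; + 12 × £9.29 standing = £1,786.24
Heat pump: 47,203,791 BTU / 3412 = 13,830 kWh heat; / 2.57 = 5,383 kWh in → × £0.132 = £710.57; + 12 × £17.81 standing = £924.29
Difference = |£1,786.24 − £924.29| = £861.95

£861.95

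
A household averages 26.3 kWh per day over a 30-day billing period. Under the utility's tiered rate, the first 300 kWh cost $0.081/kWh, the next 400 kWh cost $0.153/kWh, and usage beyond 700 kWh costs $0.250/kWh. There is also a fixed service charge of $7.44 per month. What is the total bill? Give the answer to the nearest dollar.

$115

Usage = 26.3 kWh/day × 30 days = 789 kWh
First 300 kWh × $0.081 = $24.30
Next 400 kWh × $0.153 = $61.20
Remaining 89 kWh × $0.250 = $22.25
Energy charge = $107.75; + service $7.44 = $115.19 ≈ $115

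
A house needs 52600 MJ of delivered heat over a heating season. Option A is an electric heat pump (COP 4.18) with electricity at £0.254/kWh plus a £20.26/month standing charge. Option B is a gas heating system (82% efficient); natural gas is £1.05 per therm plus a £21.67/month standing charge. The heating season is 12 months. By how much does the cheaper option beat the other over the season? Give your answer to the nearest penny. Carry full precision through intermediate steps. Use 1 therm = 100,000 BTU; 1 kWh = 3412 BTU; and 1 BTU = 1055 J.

£232.59

Heat load = 52600 MJ = 52,600,000,000 J / 1055 = 49,857,820 BTU
Gas: input = 49,857,820 / 0.82 = 60,802,219 BTU = 608 therm → 608 × £1.05 = £638.42; + 12 × £21.67 standing = £898.46
Heat pump: 49,857,820 BTU / 3412 = 14,610 kWh heat; / 4.18 = 3,496 kWh in → × £0.254 = £887.94; + 12 × £20.26 standing = £1,131.06
Difference = |£898.46 − £1,131.06| = £232.59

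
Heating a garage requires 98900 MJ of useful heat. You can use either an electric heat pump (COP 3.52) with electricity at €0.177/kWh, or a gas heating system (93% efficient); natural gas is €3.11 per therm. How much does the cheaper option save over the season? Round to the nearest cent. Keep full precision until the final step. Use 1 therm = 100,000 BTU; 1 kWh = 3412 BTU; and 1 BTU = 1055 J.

€1753.34

Heat load = 98900 MJ = 98,900,000,000 J / 1055 = 93,744,076 BTU
Gas: input = 93,744,076 / 0.930 = 100,800,082 BTU = 1,008 therm → 1,008 × €3.11 = €3,134.88
Heat pump: 93,744,076 BTU / 3412 = 27,470 kWh heat; / 3.52 = 7,805 kWh in → × €0.177 = €1,381.55
Difference = |€3,134.88 − €1,381.55| = €1,753.34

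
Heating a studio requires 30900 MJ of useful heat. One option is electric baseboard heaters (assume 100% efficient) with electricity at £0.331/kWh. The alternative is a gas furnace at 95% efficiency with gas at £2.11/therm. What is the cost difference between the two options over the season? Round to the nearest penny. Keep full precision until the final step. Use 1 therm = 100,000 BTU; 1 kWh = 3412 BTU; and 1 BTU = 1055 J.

£2190.83

Heat load = 30900 MJ = 30,900,000,000 J / 1055 = 29,289,100 BTU
Gas: input = 29,289,100 / 0.95 = 30,830,631 BTU = 308.3 therm → 308.3 × £2.11 = £650.53
Electric: 29,289,100 BTU / 3412 = 8,584 kWh → × £0.331 = £2,841.35
Difference = |£650.53 − £2,841.35| = £2,190.83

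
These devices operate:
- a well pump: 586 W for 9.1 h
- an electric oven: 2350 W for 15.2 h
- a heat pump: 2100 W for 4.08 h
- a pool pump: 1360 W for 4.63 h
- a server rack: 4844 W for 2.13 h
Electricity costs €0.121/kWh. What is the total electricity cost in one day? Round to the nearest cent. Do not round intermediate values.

well pump: 586 W × 9.1 h = 5,333 Wh = 5.333 kWh
electric oven: 2350 W × 15.2 h = 35,720 Wh = 35.72 kWh
heat pump: 2100 W × 4.08 h = 8,568 Wh = 8.568 kWh
pool pump: 1360 W × 4.63 h = 6,297 Wh = 6.297 kWh
server rack: 4844 W × 2.13 h = 10,318 Wh = 10.32 kWh
Total energy = 5.333 + 35.72 + 8.568 + 6.297 + 10.32 = 66.24 kWh
Cost = 66.24 kWh × €0.121 = €8.01

€8.01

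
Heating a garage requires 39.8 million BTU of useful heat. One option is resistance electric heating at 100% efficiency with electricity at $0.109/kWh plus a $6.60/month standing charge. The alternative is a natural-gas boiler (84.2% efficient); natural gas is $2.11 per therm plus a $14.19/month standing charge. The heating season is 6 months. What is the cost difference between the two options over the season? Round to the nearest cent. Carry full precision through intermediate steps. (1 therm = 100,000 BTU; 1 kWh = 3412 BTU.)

Heat load = 39.8 × 10⁶ BTU = 39,800,000 BTU
Gas: input = 39,800,000 / 0.842 = 47,268,409 BTU = 472.7 therm → 472.7 × $2.11 = $997.36; + 6 × $14.19 standing = $1,082.50
Electric: 39,800,000 BTU / 3412 = 11,660 kWh → × $0.109 = $1,271.45; + 6 × $6.60 standing = $1,311.05
Difference = |$1,082.50 − $1,311.05| = $228.55

$228.55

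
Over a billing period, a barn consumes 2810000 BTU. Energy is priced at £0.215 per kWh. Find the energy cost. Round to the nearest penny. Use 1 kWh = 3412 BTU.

2810000 BTU × (0.00029308 kWh/BTU) = 823.6 kWh
Cost = 823.6 kWh × £0.215/kWh = £177.07

£177.07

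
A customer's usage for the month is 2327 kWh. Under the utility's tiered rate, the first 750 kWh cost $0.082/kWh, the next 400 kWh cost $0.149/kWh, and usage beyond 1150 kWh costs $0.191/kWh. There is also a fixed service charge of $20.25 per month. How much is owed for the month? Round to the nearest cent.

$366.16

First 750 kWh × $0.082 = $61.50
Next 400 kWh × $0.149 = $59.60
Remaining 1177 kWh × $0.191 = $224.81
Energy charge = $345.91; + service $20.25 = $366.16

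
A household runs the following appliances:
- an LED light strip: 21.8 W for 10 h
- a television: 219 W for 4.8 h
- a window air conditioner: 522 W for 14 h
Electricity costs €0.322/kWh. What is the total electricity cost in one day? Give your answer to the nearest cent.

LED light strip: 21.8 W × 10 h = 218 Wh = 0.218 kWh
television: 219 W × 4.8 h = 1,051 Wh = 1.051 kWh
window air conditioner: 522 W × 14 h = 7,308 Wh = 7.308 kWh
Total energy = 0.218 + 1.051 + 7.308 = 8.577 kWh
Cost = 8.577 kWh × €0.322 = €2.76

€2.76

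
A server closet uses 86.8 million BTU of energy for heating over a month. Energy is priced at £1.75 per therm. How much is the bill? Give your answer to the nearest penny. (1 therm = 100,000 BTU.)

86.8 million BTU × (10 therm/million BTU) = 868 therm
Cost = 868 therm × £1.75/therm = £1,519.00

£1519.00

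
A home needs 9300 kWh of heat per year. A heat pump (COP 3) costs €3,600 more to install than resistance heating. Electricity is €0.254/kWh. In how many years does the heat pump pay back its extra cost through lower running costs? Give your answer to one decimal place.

Resistance: 9300 kWh × €0.254 = €2,362.20/yr
Heat pump: 9300 / 3 = 3100 kWh in → × €0.254 = €787.40/yr
Annual savings = €1,574.80
Payback = €3,600 / €1,574.80 = 2.29 years

2.3 years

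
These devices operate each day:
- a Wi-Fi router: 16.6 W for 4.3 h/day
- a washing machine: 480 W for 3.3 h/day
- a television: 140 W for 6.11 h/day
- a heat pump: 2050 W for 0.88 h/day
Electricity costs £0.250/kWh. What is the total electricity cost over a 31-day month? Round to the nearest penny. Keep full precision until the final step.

£33.44

Wi-Fi router: 16.6 W × 4.3 h × 31 d = 2,213 Wh = 2.213 kWh
washing machine: 480 W × 3.3 h × 31 d = 49,104 Wh = 49.1 kWh
television: 140 W × 6.11 h × 31 d = 26,517 Wh = 26.52 kWh
heat pump: 2050 W × 0.88 h × 31 d = 55,924 Wh = 55.92 kWh
Total energy = 2.213 + 49.1 + 26.52 + 55.92 = 133.8 kWh
Cost = 133.8 kWh × £0.250 = £33.44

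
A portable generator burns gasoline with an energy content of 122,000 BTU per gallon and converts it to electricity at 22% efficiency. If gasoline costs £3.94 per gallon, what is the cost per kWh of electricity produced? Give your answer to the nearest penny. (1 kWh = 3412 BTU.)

Electrical output per gallon = 122,000 BTU × 0.22 / 3412 BTU/kWh = 7.866 kWh
Cost per kWh = £3.94 / 7.866 kWh = £0.501

£0.50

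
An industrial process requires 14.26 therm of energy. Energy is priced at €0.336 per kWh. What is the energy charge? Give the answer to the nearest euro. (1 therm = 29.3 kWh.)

14.26 therm × (29.3 kWh/therm) = 417.8 kWh
Cost = 417.8 kWh × €0.336/kWh = €140.39 ≈ €140

€140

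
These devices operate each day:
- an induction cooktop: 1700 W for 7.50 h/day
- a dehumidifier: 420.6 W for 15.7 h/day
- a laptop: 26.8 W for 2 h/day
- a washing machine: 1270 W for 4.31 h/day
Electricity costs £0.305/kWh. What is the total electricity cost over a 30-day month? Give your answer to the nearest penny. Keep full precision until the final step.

£227.66

induction cooktop: 1700 W × 7.50 h × 30 d = 382,500 Wh = 382.5 kWh
dehumidifier: 420.6 W × 15.7 h × 30 d = 198,103 Wh = 198.1 kWh
laptop: 26.8 W × 2 h × 30 d = 1,608 Wh = 1.608 kWh
washing machine: 1270 W × 4.31 h × 30 d = 164,211 Wh = 164.2 kWh
Total energy = 382.5 + 198.1 + 1.608 + 164.2 = 746.4 kWh
Cost = 746.4 kWh × £0.305 = £227.66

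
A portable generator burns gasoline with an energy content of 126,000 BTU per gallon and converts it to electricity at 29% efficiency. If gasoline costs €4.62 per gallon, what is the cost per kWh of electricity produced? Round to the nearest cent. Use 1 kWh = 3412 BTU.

€0.43

Electrical output per gallon = 126,000 BTU × 0.29 / 3412 BTU/kWh = 10.71 kWh
Cost per kWh = €4.62 / 10.71 kWh = €0.431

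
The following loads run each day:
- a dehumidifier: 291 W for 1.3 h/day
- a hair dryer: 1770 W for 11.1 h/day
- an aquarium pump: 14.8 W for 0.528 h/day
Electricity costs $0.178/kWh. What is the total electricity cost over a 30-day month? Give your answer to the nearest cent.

$106.98

dehumidifier: 291 W × 1.3 h × 30 d = 11,349 Wh = 11.35 kWh
hair dryer: 1770 W × 11.1 h × 30 d = 589,410 Wh = 589.4 kWh
aquarium pump: 14.8 W × 0.528 h × 30 d = 234 Wh = 0.2344 kWh
Total energy = 11.35 + 589.4 + 0.2344 = 601 kWh
Cost = 601 kWh × $0.178 = $106.98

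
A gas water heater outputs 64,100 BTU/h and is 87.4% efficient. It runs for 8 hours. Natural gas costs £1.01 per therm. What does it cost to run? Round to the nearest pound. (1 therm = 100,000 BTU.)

£6

Heat delivered = 64,100 BTU/h × 8 h = 512,800 BTU
Gas input = 512,800 / 0.874 = 586,728 BTU
= 586,728 / 100,000 = 5.867 therm
Cost = 5.867 × £1.01/therm = £5.93 ≈ £6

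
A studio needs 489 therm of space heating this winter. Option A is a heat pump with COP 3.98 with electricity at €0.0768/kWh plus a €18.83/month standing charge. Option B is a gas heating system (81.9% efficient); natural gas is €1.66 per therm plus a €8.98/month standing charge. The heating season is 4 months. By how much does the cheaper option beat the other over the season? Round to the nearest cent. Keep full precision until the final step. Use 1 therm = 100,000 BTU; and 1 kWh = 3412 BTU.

Heat load = 489 therm × 100,000 = 48,900,000 BTU
Gas: input = 48,900,000 / 0.819 = 59,706,960 BTU = 597.1 therm → 597.1 × €1.66 = €991.14; + 4 × €8.98 standing = €1,027.06
Heat pump: 48,900,000 BTU / 3412 = 14,330 kWh heat; / 3.98 = 3,601 kWh in → × €0.0768 = €276.55; + 4 × €18.83 standing = €351.87
Difference = |€1,027.06 − €351.87| = €675.18

€675.18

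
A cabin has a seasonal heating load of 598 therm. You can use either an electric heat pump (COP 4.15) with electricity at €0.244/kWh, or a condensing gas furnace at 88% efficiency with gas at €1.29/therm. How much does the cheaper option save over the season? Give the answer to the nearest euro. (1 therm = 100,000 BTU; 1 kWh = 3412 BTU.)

Heat load = 598 therm × 100,000 = 59,800,000 BTU
Gas: input = 59,800,000 / 0.88 = 67,954,545 BTU = 679.5 therm → 679.5 × €1.29 = €876.61
Heat pump: 59,800,000 BTU / 3412 = 17,530 kWh heat; / 4.15 = 4,223 kWh in → × €0.244 = €1,030.47
Difference = |€876.61 − €1,030.47| = €153.85 ≈ €154

€154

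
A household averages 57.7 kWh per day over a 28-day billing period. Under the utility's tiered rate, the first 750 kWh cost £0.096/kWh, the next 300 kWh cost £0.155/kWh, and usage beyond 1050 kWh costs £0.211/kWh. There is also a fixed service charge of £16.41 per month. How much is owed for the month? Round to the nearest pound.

Usage = 57.7 kWh/day × 28 days = 1615.6 kWh
First 750 kWh × £0.096 = £72.00
Next 300 kWh × £0.155 = £46.50
Remaining 565.6 kWh × £0.211 = £119.34
Energy charge = £237.84; + service £16.41 = £254.25 ≈ £254

£254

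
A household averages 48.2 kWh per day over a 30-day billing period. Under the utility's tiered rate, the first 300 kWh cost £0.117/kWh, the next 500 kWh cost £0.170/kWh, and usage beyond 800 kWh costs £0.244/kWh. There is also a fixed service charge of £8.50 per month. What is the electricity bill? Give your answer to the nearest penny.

£286.22

Usage = 48.2 kWh/day × 30 days = 1446 kWh
First 300 kWh × £0.117 = £35.10
Next 500 kWh × £0.170 = £85.00
Remaining 646 kWh × £0.244 = £157.62
Energy charge = £277.72; + service £8.50 = £286.22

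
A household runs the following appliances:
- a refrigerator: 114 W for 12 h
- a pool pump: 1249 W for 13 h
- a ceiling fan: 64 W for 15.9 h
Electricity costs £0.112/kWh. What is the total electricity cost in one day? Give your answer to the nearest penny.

refrigerator: 114 W × 12 h = 1,368 Wh = 1.368 kWh
pool pump: 1249 W × 13 h = 16,237 Wh = 16.24 kWh
ceiling fan: 64 W × 15.9 h = 1,018 Wh = 1.018 kWh
Total energy = 1.368 + 16.24 + 1.018 = 18.62 kWh
Cost = 18.62 kWh × £0.112 = £2.09

£2.09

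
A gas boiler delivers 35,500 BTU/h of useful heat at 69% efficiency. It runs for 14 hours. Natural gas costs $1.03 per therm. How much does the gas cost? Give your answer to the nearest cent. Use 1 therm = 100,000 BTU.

$7.42

Heat delivered = 35,500 BTU/h × 14 h = 497,000 BTU
Gas input = 497,000 / 0.69 = 720,290 BTU
= 720,290 / 100,000 = 7.203 therm
Cost = 7.203 × $1.03/therm = $7.42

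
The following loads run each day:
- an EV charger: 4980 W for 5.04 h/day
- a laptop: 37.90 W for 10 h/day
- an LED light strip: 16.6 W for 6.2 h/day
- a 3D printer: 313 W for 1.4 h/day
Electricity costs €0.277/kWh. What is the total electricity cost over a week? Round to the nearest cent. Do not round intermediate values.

EV charger: 4980 W × 5.04 h × 7 d = 175,694 Wh = 175.7 kWh
laptop: 37.90 W × 10 h × 7 d = 2,653 Wh = 2.653 kWh
LED light strip: 16.6 W × 6.2 h × 7 d = 720 Wh = 0.7204 kWh
3D printer: 313 W × 1.4 h × 7 d = 3,067 Wh = 3.067 kWh
Total energy = 175.7 + 2.653 + 0.7204 + 3.067 = 182.1 kWh
Cost = 182.1 kWh × €0.277 = €50.45

€50.45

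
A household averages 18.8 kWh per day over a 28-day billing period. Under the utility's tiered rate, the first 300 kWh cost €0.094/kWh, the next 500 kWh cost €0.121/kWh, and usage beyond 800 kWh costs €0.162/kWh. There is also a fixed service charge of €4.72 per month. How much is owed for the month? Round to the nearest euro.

€60

Usage = 18.8 kWh/day × 28 days = 526.4 kWh
First 300 kWh × €0.094 = €28.20
Next 226.4 kWh × €0.121 = €27.39
Remaining tier: 0 kWh (not reached)
Energy charge = €55.59; + service €4.72 = €60.31 ≈ €60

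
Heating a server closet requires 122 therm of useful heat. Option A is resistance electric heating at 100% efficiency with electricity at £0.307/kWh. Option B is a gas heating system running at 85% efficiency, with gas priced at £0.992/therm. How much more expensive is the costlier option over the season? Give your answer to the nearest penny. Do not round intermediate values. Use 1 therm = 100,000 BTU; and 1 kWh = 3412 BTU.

£955.33

Heat load = 122 therm × 100,000 = 12,200,000 BTU
Gas: input = 12,200,000 / 0.85 = 14,352,941 BTU = 143.5 therm → 143.5 × £0.992 = £142.38
Electric: 12,200,000 BTU / 3412 = 3,576 kWh → × £0.307 = £1,097.71
Difference = |£142.38 − £1,097.71| = £955.33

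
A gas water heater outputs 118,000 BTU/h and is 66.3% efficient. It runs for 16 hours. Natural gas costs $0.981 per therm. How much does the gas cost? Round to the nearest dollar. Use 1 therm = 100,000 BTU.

Heat delivered = 118,000 BTU/h × 16 h = 1,888,000 BTU
Gas input = 1,888,000 / 0.663 = 2,847,662 BTU
= 2,847,662 / 100,000 = 28.48 therm
Cost = 28.48 × $0.981/therm = $27.94 ≈ $28

$28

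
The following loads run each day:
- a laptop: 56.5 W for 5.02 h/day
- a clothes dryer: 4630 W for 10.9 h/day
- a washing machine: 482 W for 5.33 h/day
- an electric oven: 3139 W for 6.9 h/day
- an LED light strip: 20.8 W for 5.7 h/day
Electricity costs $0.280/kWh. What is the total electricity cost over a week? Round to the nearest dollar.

$147

laptop: 56.5 W × 5.02 h × 7 d = 1,985 Wh = 1.985 kWh
clothes dryer: 4630 W × 10.9 h × 7 d = 353,269 Wh = 353.3 kWh
washing machine: 482 W × 5.33 h × 7 d = 17,983 Wh = 17.98 kWh
electric oven: 3139 W × 6.9 h × 7 d = 151,614 Wh = 151.6 kWh
LED light strip: 20.8 W × 5.7 h × 7 d = 830 Wh = 0.8299 kWh
Total energy = 1.985 + 353.3 + 17.98 + 151.6 + 0.8299 = 525.7 kWh
Cost = 525.7 kWh × $0.280 = $147.19 ≈ $147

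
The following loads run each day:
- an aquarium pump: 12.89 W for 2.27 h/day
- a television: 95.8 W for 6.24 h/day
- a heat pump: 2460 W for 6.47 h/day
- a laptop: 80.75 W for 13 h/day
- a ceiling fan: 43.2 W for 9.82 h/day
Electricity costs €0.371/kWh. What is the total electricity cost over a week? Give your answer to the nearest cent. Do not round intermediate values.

€46.79

aquarium pump: 12.89 W × 2.27 h × 7 d = 205 Wh = 0.2048 kWh
television: 95.8 W × 6.24 h × 7 d = 4,185 Wh = 4.185 kWh
heat pump: 2460 W × 6.47 h × 7 d = 111,413 Wh = 111.4 kWh
laptop: 80.75 W × 13 h × 7 d = 7,348 Wh = 7.348 kWh
ceiling fan: 43.2 W × 9.82 h × 7 d = 2,970 Wh = 2.97 kWh
Total energy = 0.2048 + 4.185 + 111.4 + 7.348 + 2.97 = 126.1 kWh
Cost = 126.1 kWh × €0.371 = €46.79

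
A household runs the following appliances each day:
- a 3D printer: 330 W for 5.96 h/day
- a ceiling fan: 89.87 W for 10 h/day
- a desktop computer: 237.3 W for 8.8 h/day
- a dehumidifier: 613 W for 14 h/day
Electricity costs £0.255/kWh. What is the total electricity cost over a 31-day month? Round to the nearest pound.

3D printer: 330 W × 5.96 h × 31 d = 60,971 Wh = 60.97 kWh
ceiling fan: 89.87 W × 10 h × 31 d = 27,860 Wh = 27.86 kWh
desktop computer: 237.3 W × 8.8 h × 31 d = 64,735 Wh = 64.74 kWh
dehumidifier: 613 W × 14 h × 31 d = 266,042 Wh = 266 kWh
Total energy = 60.97 + 27.86 + 64.74 + 266 = 419.6 kWh
Cost = 419.6 kWh × £0.255 = £107.00

£107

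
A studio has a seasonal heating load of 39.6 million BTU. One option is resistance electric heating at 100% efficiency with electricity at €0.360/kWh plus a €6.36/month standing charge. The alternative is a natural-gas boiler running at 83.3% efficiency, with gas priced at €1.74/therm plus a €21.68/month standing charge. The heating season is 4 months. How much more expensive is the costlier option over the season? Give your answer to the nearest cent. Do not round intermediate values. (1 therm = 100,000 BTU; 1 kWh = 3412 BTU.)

€3289.74

Heat load = 39.6 × 10⁶ BTU = 39,600,000 BTU
Gas: input = 39,600,000 / 0.833 = 47,539,016 BTU = 475.4 therm → 475.4 × €1.74 = €827.18; + 4 × €21.68 standing = €913.90
Electric: 39,600,000 BTU / 3412 = 11,610 kWh → × €0.360 = €4,178.19; + 4 × €6.36 standing = €4,203.63
Difference = |€913.90 − €4,203.63| = €3,289.74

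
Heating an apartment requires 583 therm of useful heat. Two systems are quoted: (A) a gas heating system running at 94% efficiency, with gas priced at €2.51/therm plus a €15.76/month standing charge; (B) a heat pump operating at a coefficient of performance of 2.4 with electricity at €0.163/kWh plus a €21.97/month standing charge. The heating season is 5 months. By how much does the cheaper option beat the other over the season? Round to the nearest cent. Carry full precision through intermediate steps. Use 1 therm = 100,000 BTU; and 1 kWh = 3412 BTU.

Heat load = 583 therm × 100,000 = 58,300,000 BTU
Gas: input = 58,300,000 / 0.94 = 62,021,277 BTU = 620.2 therm → 620.2 × €2.51 = €1,556.73; + 5 × €15.76 standing = €1,635.53
Heat pump: 58,300,000 BTU / 3412 = 17,090 kWh heat; / 2.4 = 7,119 kWh in → × €0.163 = €1,160.48; + 5 × €21.97 standing = €1,270.33
Difference = |€1,635.53 − €1,270.33| = €365.21

€365.21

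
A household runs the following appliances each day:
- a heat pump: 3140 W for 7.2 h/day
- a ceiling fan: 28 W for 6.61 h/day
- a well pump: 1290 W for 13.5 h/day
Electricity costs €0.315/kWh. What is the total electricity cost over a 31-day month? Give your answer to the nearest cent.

heat pump: 3140 W × 7.2 h × 31 d = 700,848 Wh = 700.8 kWh
ceiling fan: 28 W × 6.61 h × 31 d = 5,737 Wh = 5.737 kWh
well pump: 1290 W × 13.5 h × 31 d = 539,865 Wh = 539.9 kWh
Total energy = 700.8 + 5.737 + 539.9 = 1,246 kWh
Cost = 1,246 kWh × €0.315 = €392.63

€392.63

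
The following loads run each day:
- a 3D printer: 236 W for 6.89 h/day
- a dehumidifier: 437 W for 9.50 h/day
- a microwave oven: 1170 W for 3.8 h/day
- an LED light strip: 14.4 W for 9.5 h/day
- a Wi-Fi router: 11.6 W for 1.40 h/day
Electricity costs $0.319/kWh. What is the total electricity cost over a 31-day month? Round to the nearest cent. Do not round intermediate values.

$102.61

3D printer: 236 W × 6.89 h × 31 d = 50,407 Wh = 50.41 kWh
dehumidifier: 437 W × 9.50 h × 31 d = 128,696 Wh = 128.7 kWh
microwave oven: 1170 W × 3.8 h × 31 d = 137,826 Wh = 137.8 kWh
LED light strip: 14.4 W × 9.5 h × 31 d = 4,241 Wh = 4.241 kWh
Wi-Fi router: 11.6 W × 1.40 h × 31 d = 503 Wh = 0.5034 kWh
Total energy = 50.41 + 128.7 + 137.8 + 4.241 + 0.5034 = 321.7 kWh
Cost = 321.7 kWh × $0.319 = $102.61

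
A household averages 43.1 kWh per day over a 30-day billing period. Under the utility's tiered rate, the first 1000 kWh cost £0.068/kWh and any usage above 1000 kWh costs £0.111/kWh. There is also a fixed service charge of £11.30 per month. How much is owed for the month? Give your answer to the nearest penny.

£111.82

Usage = 43.1 kWh/day × 30 days = 1293 kWh
First 1000 kWh × £0.068 = £68.00
Remaining 293 kWh × £0.111 = £32.52
Energy charge = £100.52; + service £11.30 = £111.82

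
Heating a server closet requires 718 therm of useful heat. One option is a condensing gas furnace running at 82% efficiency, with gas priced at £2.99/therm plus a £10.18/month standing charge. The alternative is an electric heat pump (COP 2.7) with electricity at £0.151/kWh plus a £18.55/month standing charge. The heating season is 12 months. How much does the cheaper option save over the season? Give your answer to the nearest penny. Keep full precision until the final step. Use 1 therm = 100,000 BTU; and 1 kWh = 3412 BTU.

£1340.76

Heat load = 718 therm × 100,000 = 71,800,000 BTU
Gas: input = 71,800,000 / 0.82 = 87,560,976 BTU = 875.6 therm → 875.6 × £2.99 = £2,618.07; + 12 × £10.18 standing = £2,740.23
Heat pump: 71,800,000 BTU / 3412 = 21,040 kWh heat; / 2.7 = 7,794 kWh in → × £0.151 = £1,176.87; + 12 × £18.55 standing = £1,399.47
Difference = |£2,740.23 − £1,399.47| = £1,340.76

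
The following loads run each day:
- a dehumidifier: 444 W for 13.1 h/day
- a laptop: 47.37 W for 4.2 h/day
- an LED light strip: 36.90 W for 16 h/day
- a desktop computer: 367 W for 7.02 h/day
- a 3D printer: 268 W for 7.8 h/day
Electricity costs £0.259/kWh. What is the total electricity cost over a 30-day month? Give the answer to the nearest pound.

dehumidifier: 444 W × 13.1 h × 30 d = 174,492 Wh = 174.5 kWh
laptop: 47.37 W × 4.2 h × 30 d = 5,969 Wh = 5.969 kWh
LED light strip: 36.90 W × 16 h × 30 d = 17,712 Wh = 17.71 kWh
desktop computer: 367 W × 7.02 h × 30 d = 77,290 Wh = 77.29 kWh
3D printer: 268 W × 7.8 h × 30 d = 62,712 Wh = 62.71 kWh
Total energy = 174.5 + 5.969 + 17.71 + 77.29 + 62.71 = 338.2 kWh
Cost = 338.2 kWh × £0.259 = £87.59 ≈ £88

£88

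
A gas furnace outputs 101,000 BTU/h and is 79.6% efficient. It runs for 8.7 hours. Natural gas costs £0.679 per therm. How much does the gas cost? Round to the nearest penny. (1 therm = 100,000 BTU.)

£7.50

Heat delivered = 101,000 BTU/h × 8.7 h = 878,700 BTU
Gas input = 878,700 / 0.796 = 1,103,894 BTU
= 1,103,894 / 100,000 = 11.04 therm
Cost = 11.04 × £0.679/therm = £7.50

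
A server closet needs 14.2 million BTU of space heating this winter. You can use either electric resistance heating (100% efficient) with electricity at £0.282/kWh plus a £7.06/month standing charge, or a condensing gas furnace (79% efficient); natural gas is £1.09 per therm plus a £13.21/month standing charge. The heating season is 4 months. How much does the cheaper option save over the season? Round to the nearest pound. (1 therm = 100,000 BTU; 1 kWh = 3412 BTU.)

Heat load = 14.2 × 10⁶ BTU = 14,200,000 BTU
Gas: input = 14,200,000 / 0.79 = 17,974,684 BTU = 179.7 therm → 179.7 × £1.09 = £195.92; + 4 × £13.21 standing = £248.76
Electric: 14,200,000 BTU / 3412 = 4,162 kWh → × £0.282 = £1,173.62; + 4 × £7.06 standing = £1,201.86
Difference = |£248.76 − £1,201.86| = £953.10 ≈ £953

£953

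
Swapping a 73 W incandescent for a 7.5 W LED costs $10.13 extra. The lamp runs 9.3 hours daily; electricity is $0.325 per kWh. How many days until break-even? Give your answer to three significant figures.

Power saved = 73 − 7.5 = 65.5 W
Daily energy saved = 65.5 W × 9.3 h = 609.2 Wh = 0.60915 kWh
Daily savings = 0.60915 × $0.325 = $0.1980
Payback = $10.13 / $0.1980 per day = 51.17 days

51.2 days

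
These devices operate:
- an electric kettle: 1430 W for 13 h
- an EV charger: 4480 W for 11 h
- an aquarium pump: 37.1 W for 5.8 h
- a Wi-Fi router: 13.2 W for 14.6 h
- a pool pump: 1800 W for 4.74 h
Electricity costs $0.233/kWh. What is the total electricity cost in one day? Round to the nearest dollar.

electric kettle: 1430 W × 13 h = 18,590 Wh = 18.59 kWh
EV charger: 4480 W × 11 h = 49,280 Wh = 49.28 kWh
aquarium pump: 37.1 W × 5.8 h = 215 Wh = 0.2152 kWh
Wi-Fi router: 13.2 W × 14.6 h = 193 Wh = 0.1927 kWh
pool pump: 1800 W × 4.74 h = 8,532 Wh = 8.532 kWh
Total energy = 18.59 + 49.28 + 0.2152 + 0.1927 + 8.532 = 76.81 kWh
Cost = 76.81 kWh × $0.233 = $17.90 ≈ $18

$18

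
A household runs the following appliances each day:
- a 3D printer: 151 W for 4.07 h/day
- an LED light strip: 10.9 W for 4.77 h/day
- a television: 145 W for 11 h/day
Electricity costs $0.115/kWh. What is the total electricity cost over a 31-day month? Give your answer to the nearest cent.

3D printer: 151 W × 4.07 h × 31 d = 19,052 Wh = 19.05 kWh
LED light strip: 10.9 W × 4.77 h × 31 d = 1,612 Wh = 1.612 kWh
television: 145 W × 11 h × 31 d = 49,445 Wh = 49.45 kWh
Total energy = 19.05 + 1.612 + 49.45 = 70.11 kWh
Cost = 70.11 kWh × $0.115 = $8.06

$8.06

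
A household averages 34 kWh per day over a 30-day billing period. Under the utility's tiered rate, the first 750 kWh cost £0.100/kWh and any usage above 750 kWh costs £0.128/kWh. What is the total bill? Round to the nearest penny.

£109.56

Usage = 34 kWh/day × 30 days = 1020 kWh
First 750 kWh × £0.100 = £75.00
Remaining 270 kWh × £0.128 = £34.56
Total = £109.56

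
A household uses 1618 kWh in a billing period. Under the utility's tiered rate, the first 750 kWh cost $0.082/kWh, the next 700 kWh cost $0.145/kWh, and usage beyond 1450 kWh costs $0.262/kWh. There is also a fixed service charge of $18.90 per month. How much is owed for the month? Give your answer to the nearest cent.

First 750 kWh × $0.082 = $61.50
Next 700 kWh × $0.145 = $101.50
Remaining 168 kWh × $0.262 = $44.02
Energy charge = $207.02; + service $18.90 = $225.92

$225.92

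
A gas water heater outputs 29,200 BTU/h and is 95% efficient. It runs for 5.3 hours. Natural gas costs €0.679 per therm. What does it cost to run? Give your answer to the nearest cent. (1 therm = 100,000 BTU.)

€1.11

Heat delivered = 29,200 BTU/h × 5.3 h = 154,760 BTU
Gas input = 154,760 / 0.95 = 162,905 BTU
= 162,905 / 100,000 = 1.629 therm
Cost = 1.629 × €0.679/therm = €1.11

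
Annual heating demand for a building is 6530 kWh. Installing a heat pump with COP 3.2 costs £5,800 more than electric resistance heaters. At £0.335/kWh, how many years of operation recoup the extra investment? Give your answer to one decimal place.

Resistance: 6530 kWh × £0.335 = £2,187.55/yr
Heat pump: 6530 / 3.2 = 2041 kWh in → × £0.335 = £683.61/yr
Annual savings = £1,503.94
Payback = £5,800 / £1,503.94 = 3.86 years

3.9 years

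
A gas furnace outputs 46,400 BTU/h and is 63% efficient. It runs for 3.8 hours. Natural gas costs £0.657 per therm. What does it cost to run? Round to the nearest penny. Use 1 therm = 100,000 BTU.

£1.84

Heat delivered = 46,400 BTU/h × 3.8 h = 176,320 BTU
Gas input = 176,320 / 0.63 = 279,873 BTU
= 279,873 / 100,000 = 2.799 therm
Cost = 2.799 × £0.657/therm = £1.84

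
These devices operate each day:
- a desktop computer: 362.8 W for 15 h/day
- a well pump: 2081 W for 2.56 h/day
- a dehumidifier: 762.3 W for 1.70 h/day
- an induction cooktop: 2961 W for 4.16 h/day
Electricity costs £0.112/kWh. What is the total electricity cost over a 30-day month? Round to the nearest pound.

desktop computer: 362.8 W × 15 h × 30 d = 163,260 Wh = 163.3 kWh
well pump: 2081 W × 2.56 h × 30 d = 159,821 Wh = 159.8 kWh
dehumidifier: 762.3 W × 1.70 h × 30 d = 38,877 Wh = 38.88 kWh
induction cooktop: 2961 W × 4.16 h × 30 d = 369,533 Wh = 369.5 kWh
Total energy = 163.3 + 159.8 + 38.88 + 369.5 = 731.5 kWh
Cost = 731.5 kWh × £0.112 = £81.93 ≈ £82

£82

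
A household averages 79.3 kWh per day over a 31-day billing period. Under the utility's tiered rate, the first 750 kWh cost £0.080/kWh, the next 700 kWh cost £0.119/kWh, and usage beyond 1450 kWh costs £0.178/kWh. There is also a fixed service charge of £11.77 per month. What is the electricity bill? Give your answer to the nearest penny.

£334.55

Usage = 79.3 kWh/day × 31 days = 2458.3 kWh
First 750 kWh × £0.080 = £60.00
Next 700 kWh × £0.119 = £83.30
Remaining 1008.3 kWh × £0.178 = £179.48
Energy charge = £322.78; + service £11.77 = £334.55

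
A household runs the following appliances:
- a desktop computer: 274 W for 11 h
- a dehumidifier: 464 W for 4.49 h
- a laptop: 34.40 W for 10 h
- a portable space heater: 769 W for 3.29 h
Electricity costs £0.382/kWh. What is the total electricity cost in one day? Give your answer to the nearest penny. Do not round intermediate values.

desktop computer: 274 W × 11 h = 3,014 Wh = 3.014 kWh
dehumidifier: 464 W × 4.49 h = 2,083 Wh = 2.083 kWh
laptop: 34.40 W × 10 h = 344 Wh = 0.344 kWh
portable space heater: 769 W × 3.29 h = 2,530 Wh = 2.53 kWh
Total energy = 3.014 + 2.083 + 0.344 + 2.53 = 7.971 kWh
Cost = 7.971 kWh × £0.382 = £3.05

£3.05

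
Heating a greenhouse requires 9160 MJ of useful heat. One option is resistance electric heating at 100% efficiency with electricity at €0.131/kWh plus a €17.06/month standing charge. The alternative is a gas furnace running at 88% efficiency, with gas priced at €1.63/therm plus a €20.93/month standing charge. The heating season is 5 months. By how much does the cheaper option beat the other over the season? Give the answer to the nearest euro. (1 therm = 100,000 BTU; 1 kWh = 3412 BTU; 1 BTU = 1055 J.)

€153

Heat load = 9160 MJ = 9,160,000,000 J / 1055 = 8,682,464 BTU
Gas: input = 8,682,464 / 0.88 = 9,866,437 BTU = 98.66 therm → 98.66 × €1.63 = €160.82; + 5 × €20.93 standing = €265.47
Electric: 8,682,464 BTU / 3412 = 2,545 kWh → × €0.131 = €333.35; + 5 × €17.06 standing = €418.65
Difference = |€265.47 − €418.65| = €153.18 ≈ €153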